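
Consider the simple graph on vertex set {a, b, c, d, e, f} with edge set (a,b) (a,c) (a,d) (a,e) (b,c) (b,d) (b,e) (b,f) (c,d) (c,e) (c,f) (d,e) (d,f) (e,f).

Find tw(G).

A width-4 tree decomposition is:
Bags: B1 = {b, c, d, e, f}  B2 = {a, b, c, d, e}
Tree: B1–B2
Each bag holds 5 vertices, so the decomposition has width 4, which upper-bounds the treewidth. Conversely, {b, c, d, e, f} is a clique of size 5, and the vertices of any clique must share a bag in every tree decomposition; so some bag has ≥ 5 vertices and tw(G) ≥ 4. Hence tw(G) = 4 exactly.

4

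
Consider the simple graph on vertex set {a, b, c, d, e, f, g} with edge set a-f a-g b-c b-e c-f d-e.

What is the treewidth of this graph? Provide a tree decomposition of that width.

Treewidth 1.
Bags: B1 = {a, g}  B2 = {a, f}  B3 = {c, f}  B4 = {b, c}  B5 = {b, e}  B6 = {d, e}
Tree: B1–B2, B2–B3, B3–B4, B4–B5, B5–B6

Each bag holds 2 vertices, so the decomposition has width 1, which upper-bounds the treewidth. Since G has at least one edge (e.g. g–a), it is not an edgeless graph, so tw(G) ≥ 1. Hence tw(G) = 1 exactly.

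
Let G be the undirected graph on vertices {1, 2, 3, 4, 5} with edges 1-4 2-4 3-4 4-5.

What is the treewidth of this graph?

A width-1 tree decomposition is:
Bags: B1 = {4, 5}  B2 = {2, 4}  B3 = {3, 4}  B4 = {1, 4}
Tree: B1–B2, B2–B3, B3–B4
Each bag holds 2 vertices, so the decomposition has width 1, which upper-bounds the treewidth. G has an edge, so its treewidth is at least 1. The upper and lower bounds meet at 1, so that is the treewidth.

1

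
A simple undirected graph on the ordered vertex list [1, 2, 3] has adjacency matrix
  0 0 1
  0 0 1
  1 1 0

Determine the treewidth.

A width-1 tree decomposition is:
Bags: B1 = {1, 3}  B2 = {2, 3}
Tree: B1–B2
The largest bag has 2 vertices, giving width 1; this decomposition certifies tw(G) ≤ 1. Since G has at least one edge (e.g. 3–1), it is not an edgeless graph, so tw(G) ≥ 1. Combining the bounds, tw(G) = 1.

1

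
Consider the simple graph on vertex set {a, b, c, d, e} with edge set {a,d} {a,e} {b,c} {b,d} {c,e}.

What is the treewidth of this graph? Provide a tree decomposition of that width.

Treewidth 2.
One optimal decomposition is:
Bags: B1 = {b, c, e}  B2 = {b, d, e}  B3 = {a, d, e}
Tree: B1–B2, B2–B3

The largest bag has 3 vertices, giving width 2; this decomposition certifies tw(G) ≤ 2. For the lower bound, G contains the cycle e–c–b–d–a–e, so G is not a forest; only forests have treewidth ≤ 1, hence tw(G) ≥ 2. Therefore the treewidth is 2.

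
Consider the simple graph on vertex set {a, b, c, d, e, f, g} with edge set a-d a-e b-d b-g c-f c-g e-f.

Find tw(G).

A width-2 tree decomposition is:
Bags: B1 = {c, e, f}  B2 = {c, e, g}  B3 = {b, e, g}  B4 = {b, d, e}  B5 = {a, d, e}
Tree: B1–B2, B2–B3, B3–B4, B4–B5
The largest bag has 3 vertices, giving width 2; this decomposition certifies tw(G) ≤ 2. The edges e–f–c–g–b–d–a–e form a cycle, so G is not a tree and its treewidth is at least 2. The upper and lower bounds meet at 2, so that is the treewidth.

2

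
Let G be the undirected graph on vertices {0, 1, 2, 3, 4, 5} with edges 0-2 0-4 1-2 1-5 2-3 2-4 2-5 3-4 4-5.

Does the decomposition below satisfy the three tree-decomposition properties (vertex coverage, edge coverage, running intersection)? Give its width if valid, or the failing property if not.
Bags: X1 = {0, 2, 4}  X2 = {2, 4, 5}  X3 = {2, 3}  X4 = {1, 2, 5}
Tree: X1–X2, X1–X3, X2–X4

A tree decomposition must satisfy three properties: every vertex lies in some bag; for every edge, both endpoints lie together in some bag; and for every vertex, the bags containing it form a connected subtree. Here edge (4,3) lies in no bag, so the decomposition is invalid.

No — edge (4,3) lies in no bag.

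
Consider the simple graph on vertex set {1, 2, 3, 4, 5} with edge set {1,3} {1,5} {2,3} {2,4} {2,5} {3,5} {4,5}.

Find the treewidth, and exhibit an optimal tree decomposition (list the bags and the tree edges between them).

Treewidth 2.
One optimal decomposition is:
Bags: B1 = {2, 4, 5}  B2 = {2, 3, 5}  B3 = {1, 3, 5}
Tree: B1–B2, B2–B3

The largest bag has 3 vertices, giving width 2; this decomposition certifies tw(G) ≤ 2. Conversely, {1, 3, 5} is a clique of size 3, and the vertices of any clique must share a bag in every tree decomposition; so some bag has ≥ 3 vertices and tw(G) ≥ 2. Combining the bounds, tw(G) = 2.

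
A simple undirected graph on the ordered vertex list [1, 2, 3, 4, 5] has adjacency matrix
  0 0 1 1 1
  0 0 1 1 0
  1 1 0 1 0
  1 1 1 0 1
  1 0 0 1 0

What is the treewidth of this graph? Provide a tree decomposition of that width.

Treewidth 2.
Bags: B1 = {2, 3, 4}  B2 = {1, 3, 4}  B3 = {1, 4, 5}
Tree: B1–B2, B2–B3

Each bag holds 3 vertices, so the decomposition has width 2, which upper-bounds the treewidth. For the lower bound, the 3 vertices {1, 3, 4} are pairwise adjacent, and any tree decomposition puts a clique entirely inside one bag — forcing width ≥ 2. Hence tw(G) = 2 exactly.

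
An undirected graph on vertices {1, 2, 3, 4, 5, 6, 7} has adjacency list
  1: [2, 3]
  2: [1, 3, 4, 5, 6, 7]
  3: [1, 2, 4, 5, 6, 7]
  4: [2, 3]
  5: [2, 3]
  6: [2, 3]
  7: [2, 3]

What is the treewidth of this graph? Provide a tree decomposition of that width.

Treewidth 2.
One such decomposition:
Bags: B1 = {2, 3, 4}  B2 = {2, 3, 6}  B3 = {2, 3, 7}  B4 = {1, 2, 3}  B5 = {2, 3, 5}
Tree: B1–B2, B2–B3, B2–B4, B1–B5

Every bag has size at most 3, so the width is 3 − 1 = 2 and tw(G) ≤ 2. On the other hand G contains the 3-clique {1, 2, 3}. A clique must lie in a single bag of any decomposition, so no decomposition can have width below 2. Hence tw(G) = 2 exactly.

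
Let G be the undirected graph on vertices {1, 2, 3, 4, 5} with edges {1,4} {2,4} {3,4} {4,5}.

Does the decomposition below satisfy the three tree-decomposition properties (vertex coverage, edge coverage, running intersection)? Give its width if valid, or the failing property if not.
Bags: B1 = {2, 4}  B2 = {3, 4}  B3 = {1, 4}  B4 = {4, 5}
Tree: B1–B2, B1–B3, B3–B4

Every vertex of G appears in some bag (union = {1, 2, 3, 4, 5}); every edge is covered by a bag; and for each vertex v the set of bags containing v is connected in the bag tree. The decomposition is therefore valid. The largest bag has 2 vertices, so the width is 1.

Yes; width 1.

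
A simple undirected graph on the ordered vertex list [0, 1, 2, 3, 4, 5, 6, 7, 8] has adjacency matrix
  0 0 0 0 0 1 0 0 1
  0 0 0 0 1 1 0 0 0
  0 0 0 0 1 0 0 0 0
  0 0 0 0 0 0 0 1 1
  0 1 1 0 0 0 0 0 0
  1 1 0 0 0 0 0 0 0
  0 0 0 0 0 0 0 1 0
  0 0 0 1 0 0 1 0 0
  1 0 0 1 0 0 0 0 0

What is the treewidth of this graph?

A width-1 tree decomposition is:
Bags: B1 = {2, 4}  B2 = {1, 4}  B3 = {1, 5}  B4 = {0, 5}  B5 = {0, 8}  B6 = {3, 8}  B7 = {3, 7}  B8 = {6, 7}
Tree: B1–B2, B2–B3, B3–B4, B4–B5, B5–B6, B6–B7, B7–B8
Every bag has size at most 2, so the width is 2 − 1 = 1 and tw(G) ≤ 1. Any graph with an edge has treewidth ≥ 1, and G has the edge 2–4. Therefore the treewidth is 1.

1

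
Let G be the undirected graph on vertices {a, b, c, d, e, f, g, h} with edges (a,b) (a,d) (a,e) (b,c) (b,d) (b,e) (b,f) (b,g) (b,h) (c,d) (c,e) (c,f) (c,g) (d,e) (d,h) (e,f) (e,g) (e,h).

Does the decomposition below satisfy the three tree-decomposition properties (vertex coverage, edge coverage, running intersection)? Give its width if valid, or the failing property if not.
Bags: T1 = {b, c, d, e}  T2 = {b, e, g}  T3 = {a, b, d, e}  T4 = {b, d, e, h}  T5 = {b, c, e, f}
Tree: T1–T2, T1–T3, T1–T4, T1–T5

A tree decomposition must satisfy three properties: every vertex lies in some bag; for every edge, both endpoints lie together in some bag; and for every vertex, the bags containing it form a connected subtree. Here edge (c,g) lies in no bag, so the decomposition is invalid.

No — edge (c,g) lies in no bag.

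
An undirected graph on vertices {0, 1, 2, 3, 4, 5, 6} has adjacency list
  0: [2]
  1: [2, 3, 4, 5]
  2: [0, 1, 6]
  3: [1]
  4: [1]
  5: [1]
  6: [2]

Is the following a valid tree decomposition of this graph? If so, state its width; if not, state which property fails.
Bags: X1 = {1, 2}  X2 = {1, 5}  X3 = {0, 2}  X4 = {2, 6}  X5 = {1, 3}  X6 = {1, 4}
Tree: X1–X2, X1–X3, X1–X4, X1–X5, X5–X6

Yes; width 1.

Vertex coverage: the bags together contain {0, 1, 2, 3, 4, 5, 6}, the full vertex set. Edge coverage: each edge of G has both endpoints in at least one bag. Running intersection: for every vertex, the bags containing it form a connected subtree. All three properties hold, so this is a valid tree decomposition of width max|bag| − 1 = 1, and hence tw(G) ≤ 1.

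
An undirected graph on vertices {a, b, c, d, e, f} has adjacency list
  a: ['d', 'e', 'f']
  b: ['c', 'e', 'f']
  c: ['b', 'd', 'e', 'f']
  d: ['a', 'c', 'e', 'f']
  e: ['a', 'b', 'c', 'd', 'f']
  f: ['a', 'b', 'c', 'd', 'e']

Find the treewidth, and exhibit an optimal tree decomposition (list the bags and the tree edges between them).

Treewidth 3.
One optimal decomposition is:
Bags: B1 = {a, d, e, f}  B2 = {c, d, e, f}  B3 = {b, c, e, f}
Tree: B1–B2, B2–B3

Each bag holds 4 vertices, so the decomposition has width 3, which upper-bounds the treewidth. On the other hand G contains the 4-clique {c, d, e, f}. A clique must lie in a single bag of any decomposition, so no decomposition can have width below 3. Therefore the treewidth is 3.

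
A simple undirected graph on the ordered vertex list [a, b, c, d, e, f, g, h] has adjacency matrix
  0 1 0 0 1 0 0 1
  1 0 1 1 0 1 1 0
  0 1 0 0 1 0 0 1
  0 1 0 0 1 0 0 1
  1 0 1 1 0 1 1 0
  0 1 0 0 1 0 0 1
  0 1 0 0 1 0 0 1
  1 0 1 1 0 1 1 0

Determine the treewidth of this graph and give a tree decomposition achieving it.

Treewidth 3.
Bags: B1 = {b, e, f, h}  B2 = {a, b, e, h}  B3 = {b, e, g, h}  B4 = {b, c, e, h}  B5 = {b, d, e, h}
Tree: B1–B2, B2–B3, B3–B4, B4–B5

Every bag has size at most 4, so the width is 4 − 1 = 3 and tw(G) ≤ 3. For the lower bound: the 4 vertex sets {f,h}, {a,e}, {b}, {g} are disjoint, each induces a connected subgraph, and every pair is joined by at least one edge of G. Contracting each set to a single vertex therefore yields K_{4} as a minor, and since treewidth is minor-monotone, tw(G) ≥ tw(K_{4}) = 3. Combining the bounds, tw(G) = 3.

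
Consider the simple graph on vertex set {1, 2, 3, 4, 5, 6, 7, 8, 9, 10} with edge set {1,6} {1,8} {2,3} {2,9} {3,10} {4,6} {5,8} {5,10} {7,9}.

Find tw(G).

A width-1 tree decomposition is:
Bags: B1 = {7, 9}  B2 = {2, 9}  B3 = {2, 3}  B4 = {3, 10}  B5 = {5, 10}  B6 = {5, 8}  B7 = {1, 8}  B8 = {1, 6}  B9 = {4, 6}
Tree: B1–B2, B2–B3, B3–B4, B4–B5, B5–B6, B6–B7, B7–B8, B8–B9
Every bag has size at most 2, so the width is 2 − 1 = 1 and tw(G) ≤ 1. Any graph with an edge has treewidth ≥ 1, and G has the edge 7–9. Hence tw(G) = 1 exactly.

1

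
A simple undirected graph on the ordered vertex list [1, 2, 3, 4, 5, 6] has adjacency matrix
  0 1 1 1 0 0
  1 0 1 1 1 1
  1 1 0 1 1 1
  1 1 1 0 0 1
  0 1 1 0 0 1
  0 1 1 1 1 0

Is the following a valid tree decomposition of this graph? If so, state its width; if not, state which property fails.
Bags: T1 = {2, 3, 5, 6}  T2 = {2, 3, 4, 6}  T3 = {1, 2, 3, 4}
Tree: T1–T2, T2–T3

Yes; width 3.

Every vertex of G appears in some bag (union = {1, 2, 3, 4, 5, 6}); every edge is covered by a bag; and for each vertex v the set of bags containing v is connected in the bag tree. The decomposition is therefore valid. The largest bag has 4 vertices, so the width is 3.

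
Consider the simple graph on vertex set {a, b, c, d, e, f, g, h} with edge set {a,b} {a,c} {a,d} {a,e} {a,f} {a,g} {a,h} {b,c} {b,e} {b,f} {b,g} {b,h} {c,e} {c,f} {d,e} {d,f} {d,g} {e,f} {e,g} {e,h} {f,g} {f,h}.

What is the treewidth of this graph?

A width-4 tree decomposition is:
Bags: B1 = {a, b, e, f, h}  B2 = {a, b, e, f, g}  B3 = {a, d, e, f, g}  B4 = {a, b, c, e, f}
Tree: B1–B2, B2–B3, B1–B4
Each bag holds 5 vertices, so the decomposition has width 4, which upper-bounds the treewidth. Conversely, {a, d, e, f, g} is a clique of size 5, and the vertices of any clique must share a bag in every tree decomposition; so some bag has ≥ 5 vertices and tw(G) ≥ 4. Combining the bounds, tw(G) = 4.

4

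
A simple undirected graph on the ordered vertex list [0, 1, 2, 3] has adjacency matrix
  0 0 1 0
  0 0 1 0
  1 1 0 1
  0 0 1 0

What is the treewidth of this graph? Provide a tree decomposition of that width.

Treewidth 1.
One such decomposition:
Bags: B1 = {1, 2}  B2 = {2, 3}  B3 = {0, 2}
Tree: B1–B2, B1–B3

Every bag has size at most 2, so the width is 2 − 1 = 1 and tw(G) ≤ 1. G has an edge, so its treewidth is at least 1. Hence tw(G) = 1 exactly.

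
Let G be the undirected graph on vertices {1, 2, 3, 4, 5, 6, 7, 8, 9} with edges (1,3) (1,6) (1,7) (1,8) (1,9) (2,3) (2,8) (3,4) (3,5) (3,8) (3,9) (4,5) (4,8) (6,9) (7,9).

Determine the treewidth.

A width-2 tree decomposition is:
Bags: B1 = {1, 3, 9}  B2 = {1, 3, 8}  B3 = {1, 7, 9}  B4 = {1, 6, 9}  B5 = {2, 3, 8}  B6 = {3, 4, 8}  B7 = {3, 4, 5}
Tree: B1–B2, B1–B3, B1–B4, B2–B5, B2–B6, B6–B7
Each bag holds 3 vertices, so the decomposition has width 2, which upper-bounds the treewidth. Conversely, {1, 3, 8} is a clique of size 3, and the vertices of any clique must share a bag in every tree decomposition; so some bag has ≥ 3 vertices and tw(G) ≥ 2. Combining the bounds, tw(G) = 2.

2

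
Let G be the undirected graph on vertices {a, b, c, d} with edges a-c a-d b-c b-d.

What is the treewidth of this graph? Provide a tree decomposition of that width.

Every bag has size at most 3, so the width is 3 − 1 = 2 and tw(G) ≤ 2. The edges a–c–b–d–a form a cycle, so G is not a tree and its treewidth is at least 2. Therefore the treewidth is 2.

Treewidth 2.
One such decomposition:
Bags: B1 = {a, b, c}  B2 = {a, b, d}
Tree: B1–B2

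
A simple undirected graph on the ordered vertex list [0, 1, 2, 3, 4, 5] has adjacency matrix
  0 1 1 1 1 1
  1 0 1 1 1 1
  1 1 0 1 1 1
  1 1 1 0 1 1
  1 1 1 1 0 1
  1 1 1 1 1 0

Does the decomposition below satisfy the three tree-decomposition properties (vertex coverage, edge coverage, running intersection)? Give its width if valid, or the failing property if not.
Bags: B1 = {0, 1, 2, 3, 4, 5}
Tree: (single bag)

Vertex coverage: the bags together contain {0, 1, 2, 3, 4, 5}, the full vertex set. Edge coverage: each edge of G has both endpoints in at least one bag. Running intersection: for every vertex, the bags containing it form a connected subtree. All three properties hold, so this is a valid tree decomposition of width max|bag| − 1 = 5, and hence tw(G) ≤ 5.

Yes; width 5.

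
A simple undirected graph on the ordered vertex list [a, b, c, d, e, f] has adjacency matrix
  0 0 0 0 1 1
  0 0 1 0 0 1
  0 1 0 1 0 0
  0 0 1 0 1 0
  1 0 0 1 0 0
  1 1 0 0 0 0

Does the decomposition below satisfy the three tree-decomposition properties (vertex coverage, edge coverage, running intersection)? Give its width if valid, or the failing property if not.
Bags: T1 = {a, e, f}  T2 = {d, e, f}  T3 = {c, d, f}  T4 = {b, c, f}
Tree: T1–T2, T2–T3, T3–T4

Checking the three conditions: (i) the bags cover all of {a, b, c, d, e, f}; (ii) for each edge, some bag contains both endpoints; (iii) the bags containing any fixed vertex form a subtree. All hold, so the decomposition is valid with width 3 − 1 = 2.

Yes; width 2.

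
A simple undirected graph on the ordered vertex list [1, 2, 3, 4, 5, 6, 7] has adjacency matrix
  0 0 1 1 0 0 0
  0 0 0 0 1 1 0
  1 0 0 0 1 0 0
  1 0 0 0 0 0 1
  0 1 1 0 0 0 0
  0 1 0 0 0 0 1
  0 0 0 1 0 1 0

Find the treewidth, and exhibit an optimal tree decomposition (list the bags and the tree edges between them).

The largest bag has 3 vertices, giving width 2; this decomposition certifies tw(G) ≤ 2. Since 1–4–7–6–2–5–3–1 is a cycle in G, G is not acyclic. Forests are exactly the graphs of treewidth ≤ 1, so tw(G) ≥ 2. The upper and lower bounds meet at 2, so that is the treewidth.

Treewidth 2.
One optimal decomposition is:
Bags: B1 = {1, 4, 7}  B2 = {1, 6, 7}  B3 = {1, 2, 6}  B4 = {1, 2, 5}  B5 = {1, 3, 5}
Tree: B1–B2, B2–B3, B3–B4, B4–B5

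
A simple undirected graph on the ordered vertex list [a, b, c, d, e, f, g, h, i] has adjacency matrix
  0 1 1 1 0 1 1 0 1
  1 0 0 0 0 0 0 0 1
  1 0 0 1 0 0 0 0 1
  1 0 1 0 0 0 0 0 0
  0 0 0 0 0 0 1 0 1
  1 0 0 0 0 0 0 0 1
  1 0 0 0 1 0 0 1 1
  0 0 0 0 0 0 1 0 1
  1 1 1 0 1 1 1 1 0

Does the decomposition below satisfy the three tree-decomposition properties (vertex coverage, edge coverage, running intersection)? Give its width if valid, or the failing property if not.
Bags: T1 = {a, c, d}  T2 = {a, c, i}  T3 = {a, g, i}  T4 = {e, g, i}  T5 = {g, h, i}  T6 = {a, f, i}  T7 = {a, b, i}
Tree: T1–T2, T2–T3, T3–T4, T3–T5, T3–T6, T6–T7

Every vertex of G appears in some bag (union = {a, b, c, d, e, f, g, h, i}); every edge is covered by a bag; and for each vertex v the set of bags containing v is connected in the bag tree. The decomposition is therefore valid. The largest bag has 3 vertices, so the width is 2.

Yes; width 2.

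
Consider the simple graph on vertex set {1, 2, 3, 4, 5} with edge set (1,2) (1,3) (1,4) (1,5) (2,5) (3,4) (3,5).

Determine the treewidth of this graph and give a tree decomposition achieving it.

The largest bag has 3 vertices, giving width 2; this decomposition certifies tw(G) ≤ 2. On the other hand G contains the 3-clique {1, 2, 5}. A clique must lie in a single bag of any decomposition, so no decomposition can have width below 2. Hence tw(G) = 2 exactly.

Treewidth 2.
One such decomposition:
Bags: B1 = {1, 3, 4}  B2 = {1, 3, 5}  B3 = {1, 2, 5}
Tree: B1–B2, B2–B3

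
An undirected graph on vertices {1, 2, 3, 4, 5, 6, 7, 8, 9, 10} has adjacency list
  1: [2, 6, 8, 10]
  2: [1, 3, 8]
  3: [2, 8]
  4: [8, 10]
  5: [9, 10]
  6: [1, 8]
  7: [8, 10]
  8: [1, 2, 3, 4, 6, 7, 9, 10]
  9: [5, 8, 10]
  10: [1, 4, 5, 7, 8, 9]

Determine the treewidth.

2

A width-2 tree decomposition is:
Bags: B1 = {2, 3, 8}  B2 = {1, 2, 8}  B3 = {1, 8, 10}  B4 = {4, 8, 10}  B5 = {1, 6, 8}  B6 = {7, 8, 10}  B7 = {8, 9, 10}  B8 = {5, 9, 10}
Tree: B1–B2, B2–B3, B3–B4, B2–B5, B3–B6, B4–B7, B7–B8
Every bag has size at most 3, so the width is 3 − 1 = 2 and tw(G) ≤ 2. For the lower bound, the 3 vertices {1, 8, 10} are pairwise adjacent, and any tree decomposition puts a clique entirely inside one bag — forcing width ≥ 2. Therefore the treewidth is 2.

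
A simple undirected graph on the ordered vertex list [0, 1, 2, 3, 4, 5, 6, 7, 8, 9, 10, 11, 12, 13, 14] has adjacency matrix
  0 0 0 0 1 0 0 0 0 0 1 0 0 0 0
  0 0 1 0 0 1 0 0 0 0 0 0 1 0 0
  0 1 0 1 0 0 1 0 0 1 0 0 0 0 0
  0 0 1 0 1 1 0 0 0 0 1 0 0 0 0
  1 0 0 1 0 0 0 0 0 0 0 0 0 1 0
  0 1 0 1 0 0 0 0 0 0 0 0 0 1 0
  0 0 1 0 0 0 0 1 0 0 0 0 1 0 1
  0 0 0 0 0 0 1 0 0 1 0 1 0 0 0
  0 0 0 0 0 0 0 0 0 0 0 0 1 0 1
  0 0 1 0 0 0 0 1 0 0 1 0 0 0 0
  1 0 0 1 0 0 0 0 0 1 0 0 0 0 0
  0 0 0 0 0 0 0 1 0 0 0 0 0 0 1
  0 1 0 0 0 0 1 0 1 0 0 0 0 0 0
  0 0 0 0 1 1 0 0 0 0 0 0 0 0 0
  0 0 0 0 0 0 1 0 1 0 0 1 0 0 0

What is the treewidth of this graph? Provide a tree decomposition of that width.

The largest bag has 4 vertices, giving width 3; this decomposition certifies tw(G) ≤ 3. For the lower bound: the 4 vertex sets {0,4,13}, {10}, {3}, {1,2,5,9} are disjoint, each induces a connected subgraph, and every pair is joined by at least one edge of G. Contracting each set to a single vertex therefore yields K_{4} as a minor, and since treewidth is minor-monotone, tw(G) ≥ tw(K_{4}) = 3. The upper and lower bounds meet at 3, so that is the treewidth.

Treewidth 3.
One optimal decomposition is:
Bags: B1 = {0, 4, 10, 13}  B2 = {3, 4, 10, 13}  B3 = {3, 5, 10, 13}  B4 = {3, 5, 9, 10}  B5 = {2, 3, 5, 9}  B6 = {1, 2, 5, 9}  B7 = {1, 2, 7, 9}  B8 = {1, 2, 6, 7}  B9 = {1, 6, 7, 12}  B10 = {6, 7, 11, 12}  B11 = {6, 11, 12, 14}  B12 = {8, 11, 12, 14}
Tree: B1–B2, B2–B3, B3–B4, B4–B5, B5–B6, B6–B7, B7–B8, B8–B9, B9–B10, B10–B11, B11–B12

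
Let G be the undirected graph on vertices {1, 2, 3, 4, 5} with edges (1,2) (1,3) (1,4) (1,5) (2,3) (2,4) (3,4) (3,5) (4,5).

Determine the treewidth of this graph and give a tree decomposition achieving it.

Treewidth 3.
Bags: B1 = {1, 3, 4, 5}  B2 = {1, 2, 3, 4}
Tree: B1–B2

The largest bag has 4 vertices, giving width 3; this decomposition certifies tw(G) ≤ 3. Conversely, {1, 2, 3, 4} is a clique of size 4, and the vertices of any clique must share a bag in every tree decomposition; so some bag has ≥ 4 vertices and tw(G) ≥ 3. The upper and lower bounds meet at 3, so that is the treewidth.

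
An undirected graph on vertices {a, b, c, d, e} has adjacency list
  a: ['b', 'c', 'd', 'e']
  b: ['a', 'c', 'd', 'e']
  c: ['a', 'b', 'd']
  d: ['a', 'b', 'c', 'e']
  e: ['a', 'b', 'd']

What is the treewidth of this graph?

3

A width-3 tree decomposition is:
Bags: B1 = {a, b, d, e}  B2 = {a, b, c, d}
Tree: B1–B2
The largest bag has 4 vertices, giving width 3; this decomposition certifies tw(G) ≤ 3. Conversely, {a, b, d, e} is a clique of size 4, and the vertices of any clique must share a bag in every tree decomposition; so some bag has ≥ 4 vertices and tw(G) ≥ 3. The upper and lower bounds meet at 3, so that is the treewidth.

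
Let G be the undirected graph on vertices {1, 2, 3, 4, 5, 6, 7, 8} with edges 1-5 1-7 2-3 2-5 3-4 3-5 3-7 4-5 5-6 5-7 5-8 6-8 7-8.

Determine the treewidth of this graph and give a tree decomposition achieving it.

Every bag has size at most 3, so the width is 3 − 1 = 2 and tw(G) ≤ 2. For the lower bound, the 3 vertices {5, 6, 8} are pairwise adjacent, and any tree decomposition puts a clique entirely inside one bag — forcing width ≥ 2. Therefore the treewidth is 2.

Treewidth 2.
One such decomposition:
Bags: B1 = {1, 5, 7}  B2 = {3, 5, 7}  B3 = {3, 4, 5}  B4 = {5, 7, 8}  B5 = {2, 3, 5}  B6 = {5, 6, 8}
Tree: B1–B2, B2–B3, B1–B4, B3–B5, B4–B6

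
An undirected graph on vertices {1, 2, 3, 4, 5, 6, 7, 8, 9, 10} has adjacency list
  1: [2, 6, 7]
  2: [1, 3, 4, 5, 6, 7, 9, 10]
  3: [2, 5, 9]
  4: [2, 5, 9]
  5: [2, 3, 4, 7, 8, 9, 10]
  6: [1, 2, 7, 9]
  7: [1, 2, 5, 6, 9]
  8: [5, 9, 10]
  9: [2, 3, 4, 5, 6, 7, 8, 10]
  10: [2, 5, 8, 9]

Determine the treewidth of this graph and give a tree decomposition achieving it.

Each bag holds 4 vertices, so the decomposition has width 3, which upper-bounds the treewidth. On the other hand G contains the 4-clique {5, 8, 9, 10}. A clique must lie in a single bag of any decomposition, so no decomposition can have width below 3. Hence tw(G) = 3 exactly.

Treewidth 3.
Bags: B1 = {2, 5, 9, 10}  B2 = {2, 5, 7, 9}  B3 = {2, 4, 5, 9}  B4 = {2, 3, 5, 9}  B5 = {2, 6, 7, 9}  B6 = {5, 8, 9, 10}  B7 = {1, 2, 6, 7}
Tree: B1–B2, B1–B3, B3–B4, B2–B5, B1–B6, B5–B7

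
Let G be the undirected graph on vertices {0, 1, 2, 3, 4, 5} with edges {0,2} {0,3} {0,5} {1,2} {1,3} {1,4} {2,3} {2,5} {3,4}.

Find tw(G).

A width-2 tree decomposition is:
Bags: B1 = {0, 2, 3}  B2 = {1, 2, 3}  B3 = {0, 2, 5}  B4 = {1, 3, 4}
Tree: B1–B2, B1–B3, B2–B4
The largest bag has 3 vertices, giving width 2; this decomposition certifies tw(G) ≤ 2. For the lower bound, the 3 vertices {0, 2, 3} are pairwise adjacent, and any tree decomposition puts a clique entirely inside one bag — forcing width ≥ 2. Therefore the treewidth is 2.

2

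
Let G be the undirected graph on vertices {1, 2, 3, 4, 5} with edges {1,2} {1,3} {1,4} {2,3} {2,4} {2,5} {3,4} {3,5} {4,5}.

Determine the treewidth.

3

A width-3 tree decomposition is:
Bags: B1 = {2, 3, 4, 5}  B2 = {1, 2, 3, 4}
Tree: B1–B2
Every bag has size at most 4, so the width is 4 − 1 = 3 and tw(G) ≤ 3. On the other hand G contains the 4-clique {1, 2, 3, 4}. A clique must lie in a single bag of any decomposition, so no decomposition can have width below 3. The upper and lower bounds meet at 3, so that is the treewidth.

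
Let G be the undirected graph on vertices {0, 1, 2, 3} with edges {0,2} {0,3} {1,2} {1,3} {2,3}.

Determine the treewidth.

2

A width-2 tree decomposition is:
Bags: B1 = {1, 2, 3}  B2 = {0, 2, 3}
Tree: B1–B2
The largest bag has 3 vertices, giving width 2; this decomposition certifies tw(G) ≤ 2. For the lower bound, the 3 vertices {0, 2, 3} are pairwise adjacent, and any tree decomposition puts a clique entirely inside one bag — forcing width ≥ 2. Hence tw(G) = 2 exactly.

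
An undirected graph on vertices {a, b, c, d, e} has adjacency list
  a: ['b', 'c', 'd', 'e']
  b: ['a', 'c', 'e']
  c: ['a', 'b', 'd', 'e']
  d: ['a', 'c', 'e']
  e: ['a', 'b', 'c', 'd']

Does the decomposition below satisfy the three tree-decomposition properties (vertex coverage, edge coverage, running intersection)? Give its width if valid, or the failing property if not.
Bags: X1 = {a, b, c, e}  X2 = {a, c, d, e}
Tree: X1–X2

Yes; width 3.

Every vertex of G appears in some bag (union = {a, b, c, d, e}); every edge is covered by a bag; and for each vertex v the set of bags containing v is connected in the bag tree. The decomposition is therefore valid. The largest bag has 4 vertices, so the width is 3.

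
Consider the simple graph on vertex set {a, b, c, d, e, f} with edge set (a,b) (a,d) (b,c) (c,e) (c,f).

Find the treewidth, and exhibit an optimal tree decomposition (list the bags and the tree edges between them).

Treewidth 1.
Bags: B1 = {b, c}  B2 = {a, b}  B3 = {c, f}  B4 = {a, d}  B5 = {c, e}
Tree: B1–B2, B1–B3, B2–B4, B3–B5

The largest bag has 2 vertices, giving width 1; this decomposition certifies tw(G) ≤ 1. G has an edge, so its treewidth is at least 1. Therefore the treewidth is 1.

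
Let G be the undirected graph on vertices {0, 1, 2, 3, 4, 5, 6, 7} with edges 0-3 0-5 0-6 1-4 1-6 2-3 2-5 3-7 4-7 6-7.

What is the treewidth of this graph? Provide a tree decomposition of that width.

Treewidth 2.
One optimal decomposition is:
Bags: B1 = {0, 2, 5}  B2 = {0, 2, 3}  B3 = {0, 3, 6}  B4 = {3, 6, 7}  B5 = {1, 6, 7}  B6 = {1, 4, 7}
Tree: B1–B2, B2–B3, B3–B4, B4–B5, B5–B6

Every bag has size at most 3, so the width is 3 − 1 = 2 and tw(G) ≤ 2. The edges 5–2–3–0–5 form a cycle, so G is not a tree and its treewidth is at least 2. Combining the bounds, tw(G) = 2.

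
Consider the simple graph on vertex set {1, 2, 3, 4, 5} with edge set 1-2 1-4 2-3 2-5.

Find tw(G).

1

A width-1 tree decomposition is:
Bags: B1 = {2, 5}  B2 = {2, 3}  B3 = {1, 2}  B4 = {1, 4}
Tree: B1–B2, B2–B3, B3–B4
Each bag holds 2 vertices, so the decomposition has width 1, which upper-bounds the treewidth. Any graph with an edge has treewidth ≥ 1, and G has the edge 2–5. Combining the bounds, tw(G) = 1.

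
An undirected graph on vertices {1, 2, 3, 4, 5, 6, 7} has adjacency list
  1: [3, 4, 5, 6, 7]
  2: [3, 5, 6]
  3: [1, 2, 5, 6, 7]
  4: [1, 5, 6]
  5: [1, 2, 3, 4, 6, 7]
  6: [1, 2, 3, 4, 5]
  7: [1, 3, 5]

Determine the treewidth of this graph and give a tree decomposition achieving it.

Each bag holds 4 vertices, so the decomposition has width 3, which upper-bounds the treewidth. For the lower bound, the 4 vertices {1, 3, 5, 6} are pairwise adjacent, and any tree decomposition puts a clique entirely inside one bag — forcing width ≥ 3. Hence tw(G) = 3 exactly.

Treewidth 3.
Bags: B1 = {2, 3, 5, 6}  B2 = {1, 3, 5, 6}  B3 = {1, 4, 5, 6}  B4 = {1, 3, 5, 7}
Tree: B1–B2, B2–B3, B2–B4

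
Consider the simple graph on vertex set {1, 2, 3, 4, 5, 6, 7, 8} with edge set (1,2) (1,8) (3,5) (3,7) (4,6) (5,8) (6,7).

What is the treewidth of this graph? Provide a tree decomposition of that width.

The largest bag has 2 vertices, giving width 1; this decomposition certifies tw(G) ≤ 1. G has an edge, so its treewidth is at least 1. Combining the bounds, tw(G) = 1.

Treewidth 1.
One such decomposition:
Bags: B1 = {1, 2}  B2 = {1, 8}  B3 = {5, 8}  B4 = {3, 5}  B5 = {3, 7}  B6 = {6, 7}  B7 = {4, 6}
Tree: B1–B2, B2–B3, B3–B4, B4–B5, B5–B6, B6–B7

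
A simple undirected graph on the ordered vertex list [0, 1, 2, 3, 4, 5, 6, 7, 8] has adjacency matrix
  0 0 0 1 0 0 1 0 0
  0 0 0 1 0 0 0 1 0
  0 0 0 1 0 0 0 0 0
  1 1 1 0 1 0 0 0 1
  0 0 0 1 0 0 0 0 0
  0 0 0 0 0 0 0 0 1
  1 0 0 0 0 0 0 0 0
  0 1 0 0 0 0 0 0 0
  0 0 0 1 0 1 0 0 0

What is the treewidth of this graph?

1

A width-1 tree decomposition is:
Bags: B1 = {3, 8}  B2 = {1, 3}  B3 = {3, 4}  B4 = {0, 3}  B5 = {5, 8}  B6 = {2, 3}  B7 = {0, 6}  B8 = {1, 7}
Tree: B1–B2, B1–B3, B3–B4, B1–B5, B1–B6, B4–B7, B2–B8
Each bag holds 2 vertices, so the decomposition has width 1, which upper-bounds the treewidth. Since G has at least one edge (e.g. 8–3), it is not an edgeless graph, so tw(G) ≥ 1. Combining the bounds, tw(G) = 1.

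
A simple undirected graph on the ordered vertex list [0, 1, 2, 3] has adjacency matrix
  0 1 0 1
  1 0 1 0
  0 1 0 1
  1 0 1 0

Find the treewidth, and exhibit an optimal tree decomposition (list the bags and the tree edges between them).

Each bag holds 3 vertices, so the decomposition has width 2, which upper-bounds the treewidth. Since 2–3–0–1–2 is a cycle in G, G is not acyclic. Forests are exactly the graphs of treewidth ≤ 1, so tw(G) ≥ 2. Combining the bounds, tw(G) = 2.

Treewidth 2.
One such decomposition:
Bags: B1 = {0, 2, 3}  B2 = {0, 1, 2}
Tree: B1–B2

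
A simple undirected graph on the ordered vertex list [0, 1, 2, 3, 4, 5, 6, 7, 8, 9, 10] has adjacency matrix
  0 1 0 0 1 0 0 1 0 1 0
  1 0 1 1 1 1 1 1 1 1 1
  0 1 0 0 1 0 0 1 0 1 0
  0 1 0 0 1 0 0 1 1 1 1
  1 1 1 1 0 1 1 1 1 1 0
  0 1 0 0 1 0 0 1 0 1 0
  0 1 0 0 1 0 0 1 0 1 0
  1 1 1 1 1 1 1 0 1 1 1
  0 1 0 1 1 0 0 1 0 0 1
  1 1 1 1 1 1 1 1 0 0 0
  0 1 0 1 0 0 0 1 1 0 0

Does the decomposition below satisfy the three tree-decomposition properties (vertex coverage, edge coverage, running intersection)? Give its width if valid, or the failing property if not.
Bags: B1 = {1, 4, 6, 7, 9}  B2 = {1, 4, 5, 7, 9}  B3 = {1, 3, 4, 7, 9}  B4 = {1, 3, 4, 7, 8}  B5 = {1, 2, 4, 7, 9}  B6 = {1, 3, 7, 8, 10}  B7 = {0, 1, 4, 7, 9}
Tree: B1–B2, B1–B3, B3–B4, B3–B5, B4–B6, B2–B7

Yes; width 4.

Vertex coverage: the bags together contain {0, 1, 2, 3, 4, 5, 6, 7, 8, 9, 10}, the full vertex set. Edge coverage: each edge of G has both endpoints in at least one bag. Running intersection: for every vertex, the bags containing it form a connected subtree. All three properties hold, so this is a valid tree decomposition of width max|bag| − 1 = 4, and hence tw(G) ≤ 4.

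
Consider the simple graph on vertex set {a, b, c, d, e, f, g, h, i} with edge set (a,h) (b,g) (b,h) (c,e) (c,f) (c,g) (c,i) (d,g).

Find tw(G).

1

A width-1 tree decomposition is:
Bags: B1 = {b, g}  B2 = {c, g}  B3 = {c, f}  B4 = {c, e}  B5 = {d, g}  B6 = {c, i}  B7 = {b, h}  B8 = {a, h}
Tree: B1–B2, B2–B3, B3–B4, B1–B5, B4–B6, B1–B7, B7–B8
Every bag has size at most 2, so the width is 2 − 1 = 1 and tw(G) ≤ 1. Any graph with an edge has treewidth ≥ 1, and G has the edge b–g. Therefore the treewidth is 1.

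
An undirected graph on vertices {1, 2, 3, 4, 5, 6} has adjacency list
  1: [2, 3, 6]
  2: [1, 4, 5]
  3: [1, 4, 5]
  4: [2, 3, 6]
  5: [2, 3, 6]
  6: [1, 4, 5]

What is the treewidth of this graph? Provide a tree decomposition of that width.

Treewidth 3.
One such decomposition:
Bags: B1 = {1, 4, 5, 6}  B2 = {1, 2, 4, 5}  B3 = {1, 3, 4, 5}
Tree: B1–B2, B2–B3

The largest bag has 4 vertices, giving width 3; this decomposition certifies tw(G) ≤ 3. For the lower bound: the 4 vertex sets {5,6}, {2,4}, {1}, {3} are disjoint, each induces a connected subgraph, and every pair is joined by at least one edge of G. Contracting each set to a single vertex therefore yields K_{4} as a minor, and since treewidth is minor-monotone, tw(G) ≥ tw(K_{4}) = 3. Combining the bounds, tw(G) = 3.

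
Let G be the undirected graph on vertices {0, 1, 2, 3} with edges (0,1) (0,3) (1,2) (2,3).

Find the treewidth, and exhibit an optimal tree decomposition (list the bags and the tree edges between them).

Treewidth 2.
Bags: B1 = {0, 2, 3}  B2 = {0, 1, 2}
Tree: B1–B2

The largest bag has 3 vertices, giving width 2; this decomposition certifies tw(G) ≤ 2. For the lower bound, G contains the cycle 2–3–0–1–2, so G is not a forest; only forests have treewidth ≤ 1, hence tw(G) ≥ 2. Therefore the treewidth is 2.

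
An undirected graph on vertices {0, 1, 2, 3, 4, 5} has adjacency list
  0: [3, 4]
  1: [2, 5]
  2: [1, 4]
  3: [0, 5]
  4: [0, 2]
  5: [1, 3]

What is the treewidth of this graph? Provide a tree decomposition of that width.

Treewidth 2.
One such decomposition:
Bags: B1 = {1, 2, 4}  B2 = {0, 1, 4}  B3 = {0, 1, 3}  B4 = {1, 3, 5}
Tree: B1–B2, B2–B3, B3–B4

The largest bag has 3 vertices, giving width 2; this decomposition certifies tw(G) ≤ 2. For the lower bound, G contains the cycle 1–2–4–0–3–5–1, so G is not a forest; only forests have treewidth ≤ 1, hence tw(G) ≥ 2. Therefore the treewidth is 2.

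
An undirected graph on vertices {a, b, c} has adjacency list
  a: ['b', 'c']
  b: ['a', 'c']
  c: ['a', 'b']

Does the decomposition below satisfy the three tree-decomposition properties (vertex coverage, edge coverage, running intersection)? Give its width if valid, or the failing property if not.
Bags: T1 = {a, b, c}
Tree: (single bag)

Every vertex of G appears in some bag (union = {a, b, c}); every edge is covered by a bag; and for each vertex v the set of bags containing v is connected in the bag tree. The decomposition is therefore valid. The largest bag has 3 vertices, so the width is 2.

Yes; width 2.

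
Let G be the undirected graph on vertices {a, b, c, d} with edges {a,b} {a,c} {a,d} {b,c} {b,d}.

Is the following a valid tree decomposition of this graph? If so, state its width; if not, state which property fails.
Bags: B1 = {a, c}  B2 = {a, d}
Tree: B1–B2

No — vertex b appears in no bag.

A tree decomposition must satisfy three properties: every vertex lies in some bag; for every edge, both endpoints lie together in some bag; and for every vertex, the bags containing it form a connected subtree. Here vertex b appears in no bag, so the decomposition is invalid.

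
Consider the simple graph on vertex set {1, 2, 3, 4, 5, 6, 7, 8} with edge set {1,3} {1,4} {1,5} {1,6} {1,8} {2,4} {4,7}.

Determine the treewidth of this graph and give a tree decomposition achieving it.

Each bag holds 2 vertices, so the decomposition has width 1, which upper-bounds the treewidth. Since G has at least one edge (e.g. 5–1), it is not an edgeless graph, so tw(G) ≥ 1. Hence tw(G) = 1 exactly.

Treewidth 1.
Bags: B1 = {1, 5}  B2 = {1, 4}  B3 = {1, 6}  B4 = {1, 3}  B5 = {1, 8}  B6 = {4, 7}  B7 = {2, 4}
Tree: B1–B2, B2–B3, B1–B4, B3–B5, B2–B6, B6–B7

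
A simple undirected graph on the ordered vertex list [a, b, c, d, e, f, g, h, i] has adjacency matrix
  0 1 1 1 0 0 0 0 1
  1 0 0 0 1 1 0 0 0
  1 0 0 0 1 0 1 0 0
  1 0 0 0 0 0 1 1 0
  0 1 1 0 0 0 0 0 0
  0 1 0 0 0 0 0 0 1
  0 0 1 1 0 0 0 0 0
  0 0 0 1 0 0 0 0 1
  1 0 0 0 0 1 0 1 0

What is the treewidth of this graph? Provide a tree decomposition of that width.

Each bag holds 4 vertices, so the decomposition has width 3, which upper-bounds the treewidth. For the lower bound: the 4 vertex sets {f,h,i}, {d}, {a}, {b,c,e,g} are disjoint, each induces a connected subgraph, and every pair is joined by at least one edge of G. Contracting each set to a single vertex therefore yields K_{4} as a minor, and since treewidth is minor-monotone, tw(G) ≥ tw(K_{4}) = 3. Combining the bounds, tw(G) = 3.

Treewidth 3.
One optimal decomposition is:
Bags: B1 = {d, f, h, i}  B2 = {a, d, f, i}  B3 = {a, b, d, f}  B4 = {a, b, d, g}  B5 = {a, b, c, g}  B6 = {b, c, e, g}
Tree: B1–B2, B2–B3, B3–B4, B4–B5, B5–B6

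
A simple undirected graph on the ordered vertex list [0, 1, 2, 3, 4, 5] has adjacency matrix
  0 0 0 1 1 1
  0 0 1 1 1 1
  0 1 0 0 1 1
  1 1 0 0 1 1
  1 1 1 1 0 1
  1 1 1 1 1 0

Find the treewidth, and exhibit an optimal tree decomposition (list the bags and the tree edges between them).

Treewidth 3.
Bags: B1 = {0, 3, 4, 5}  B2 = {1, 3, 4, 5}  B3 = {1, 2, 4, 5}
Tree: B1–B2, B2–B3

Every bag has size at most 4, so the width is 4 − 1 = 3 and tw(G) ≤ 3. On the other hand G contains the 4-clique {0, 3, 4, 5}. A clique must lie in a single bag of any decomposition, so no decomposition can have width below 3. Therefore the treewidth is 3.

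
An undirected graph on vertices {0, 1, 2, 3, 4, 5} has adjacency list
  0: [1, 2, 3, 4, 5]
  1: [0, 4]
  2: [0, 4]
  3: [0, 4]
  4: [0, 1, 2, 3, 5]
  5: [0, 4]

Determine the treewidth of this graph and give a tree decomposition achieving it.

The largest bag has 3 vertices, giving width 2; this decomposition certifies tw(G) ≤ 2. For the lower bound, the 3 vertices {0, 1, 4} are pairwise adjacent, and any tree decomposition puts a clique entirely inside one bag — forcing width ≥ 2. Therefore the treewidth is 2.

Treewidth 2.
Bags: B1 = {0, 4, 5}  B2 = {0, 1, 4}  B3 = {0, 2, 4}  B4 = {0, 3, 4}
Tree: B1–B2, B2–B3, B3–B4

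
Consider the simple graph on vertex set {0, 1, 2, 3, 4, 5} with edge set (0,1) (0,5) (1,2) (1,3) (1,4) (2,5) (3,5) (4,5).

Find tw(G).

A width-2 tree decomposition is:
Bags: B1 = {1, 4, 5}  B2 = {1, 2, 5}  B3 = {0, 1, 5}  B4 = {1, 3, 5}
Tree: B1–B2, B2–B3, B3–B4
Every bag has size at most 3, so the width is 3 − 1 = 2 and tw(G) ≤ 2. Since 4–1–2–5–4 is a cycle in G, G is not acyclic. Forests are exactly the graphs of treewidth ≤ 1, so tw(G) ≥ 2. Therefore the treewidth is 2.

2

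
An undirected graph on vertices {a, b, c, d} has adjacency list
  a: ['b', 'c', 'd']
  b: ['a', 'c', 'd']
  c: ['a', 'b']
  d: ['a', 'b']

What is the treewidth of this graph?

2

A width-2 tree decomposition is:
Bags: B1 = {a, b, c}  B2 = {a, b, d}
Tree: B1–B2
Each bag holds 3 vertices, so the decomposition has width 2, which upper-bounds the treewidth. Conversely, {a, b, d} is a clique of size 3, and the vertices of any clique must share a bag in every tree decomposition; so some bag has ≥ 3 vertices and tw(G) ≥ 2. Therefore the treewidth is 2.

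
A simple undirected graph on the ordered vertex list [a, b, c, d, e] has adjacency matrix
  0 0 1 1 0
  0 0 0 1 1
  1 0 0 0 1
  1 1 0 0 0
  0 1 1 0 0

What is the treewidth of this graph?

2

A width-2 tree decomposition is:
Bags: B1 = {a, c, e}  B2 = {a, d, e}  B3 = {b, d, e}
Tree: B1–B2, B2–B3
Every bag has size at most 3, so the width is 3 − 1 = 2 and tw(G) ≤ 2. For the lower bound, G contains the cycle e–c–a–d–b–e, so G is not a forest; only forests have treewidth ≤ 1, hence tw(G) ≥ 2. Combining the bounds, tw(G) = 2.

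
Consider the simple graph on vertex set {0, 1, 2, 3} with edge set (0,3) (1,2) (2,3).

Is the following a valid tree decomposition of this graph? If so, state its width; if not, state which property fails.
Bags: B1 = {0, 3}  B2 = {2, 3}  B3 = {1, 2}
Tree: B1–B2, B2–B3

Every vertex of G appears in some bag (union = {0, 1, 2, 3}); every edge is covered by a bag; and for each vertex v the set of bags containing v is connected in the bag tree. The decomposition is therefore valid. The largest bag has 2 vertices, so the width is 1.

Yes; width 1.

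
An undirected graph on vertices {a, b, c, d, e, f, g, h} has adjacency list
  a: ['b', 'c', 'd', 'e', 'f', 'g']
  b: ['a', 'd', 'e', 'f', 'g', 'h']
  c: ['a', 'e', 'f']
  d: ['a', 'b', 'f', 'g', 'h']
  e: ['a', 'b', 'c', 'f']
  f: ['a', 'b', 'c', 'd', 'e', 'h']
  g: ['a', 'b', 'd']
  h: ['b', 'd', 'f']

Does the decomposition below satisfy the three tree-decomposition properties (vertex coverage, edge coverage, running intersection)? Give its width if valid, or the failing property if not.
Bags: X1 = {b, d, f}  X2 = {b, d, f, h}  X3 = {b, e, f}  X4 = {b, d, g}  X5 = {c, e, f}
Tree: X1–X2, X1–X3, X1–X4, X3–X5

No — vertex a appears in no bag.

A tree decomposition must satisfy three properties: every vertex lies in some bag; for every edge, both endpoints lie together in some bag; and for every vertex, the bags containing it form a connected subtree. Here vertex a appears in no bag, so the decomposition is invalid.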